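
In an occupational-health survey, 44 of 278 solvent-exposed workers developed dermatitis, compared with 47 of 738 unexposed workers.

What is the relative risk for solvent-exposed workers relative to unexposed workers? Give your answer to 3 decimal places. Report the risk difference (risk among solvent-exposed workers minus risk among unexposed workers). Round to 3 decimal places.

RR = 2.485; RD = 0.095

risk, solvent-exposed workers = 44/278 = 0.1583
risk, unexposed workers = 47/738 = 0.0637
RR = 0.1583 / 0.0637 = 2.485
risk difference = 0.1583 − 0.0637 = 0.095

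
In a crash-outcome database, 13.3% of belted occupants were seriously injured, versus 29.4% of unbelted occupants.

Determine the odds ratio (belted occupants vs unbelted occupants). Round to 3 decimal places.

OR ≈ 0.368

odds, belted occupants = 0.1330/0.8670 = 0.1534
odds, unbelted occupants = 0.2940/0.7060 = 0.4164
OR = 0.1534 / 0.4164 = 0.368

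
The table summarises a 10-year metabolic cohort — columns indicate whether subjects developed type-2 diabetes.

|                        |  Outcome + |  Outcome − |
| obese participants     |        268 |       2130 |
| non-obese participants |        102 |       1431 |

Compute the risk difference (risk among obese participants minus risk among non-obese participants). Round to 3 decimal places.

risk, obese participants = 268/2398 = 0.1118
risk, non-obese participants = 102/1533 = 0.0665
risk difference = 0.1118 − 0.0665 = 0.045

RD: 0.045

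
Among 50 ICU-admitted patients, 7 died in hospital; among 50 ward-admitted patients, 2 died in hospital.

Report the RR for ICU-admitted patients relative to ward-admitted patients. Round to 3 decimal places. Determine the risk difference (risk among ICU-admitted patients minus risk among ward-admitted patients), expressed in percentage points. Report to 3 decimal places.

risk, ICU-admitted patients = 7/50 = 0.14000
risk, ward-admitted patients = 2/50 = 0.04000
RR = 0.14000 / 0.04000 = 3.500
risk difference = 0.14000 − 0.04000 = 0.10000 → 10.000 percentage points

RR = 3.500; RD = 10.000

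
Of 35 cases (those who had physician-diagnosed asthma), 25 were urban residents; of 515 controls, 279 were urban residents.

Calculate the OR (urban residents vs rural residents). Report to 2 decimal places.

OR = (25 × 236) / (279 × 10) = 5900/2790 ≈ 2.11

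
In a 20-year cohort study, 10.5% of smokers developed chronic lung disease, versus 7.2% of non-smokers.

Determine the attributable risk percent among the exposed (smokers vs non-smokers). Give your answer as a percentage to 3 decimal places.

AR% = (0.1050 − 0.0720) / 0.1050 = 0.3143 → 31.429%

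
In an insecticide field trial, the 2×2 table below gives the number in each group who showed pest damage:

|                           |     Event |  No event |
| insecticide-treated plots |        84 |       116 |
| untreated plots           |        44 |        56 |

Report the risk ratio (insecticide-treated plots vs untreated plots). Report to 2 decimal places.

risk, insecticide-treated plots = 84/200 = 0.4200
risk, untreated plots = 44/100 = 0.4400
RR = 0.4200 / 0.4400 = 0.95

0.95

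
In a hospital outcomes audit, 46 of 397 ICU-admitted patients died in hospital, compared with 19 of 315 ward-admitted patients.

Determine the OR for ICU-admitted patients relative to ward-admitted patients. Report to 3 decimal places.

odds, ICU-admitted patients = 46/351 = 0.1311
odds, ward-admitted patients = 19/296 = 0.0642
OR = 0.1311 / 0.0642 = 2.042

2.042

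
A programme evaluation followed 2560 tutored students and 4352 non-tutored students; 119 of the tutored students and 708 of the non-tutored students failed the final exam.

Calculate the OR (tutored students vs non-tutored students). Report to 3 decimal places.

OR = (119 × 3644) / (2441 × 708) = 433636/1728228 ≈ 0.251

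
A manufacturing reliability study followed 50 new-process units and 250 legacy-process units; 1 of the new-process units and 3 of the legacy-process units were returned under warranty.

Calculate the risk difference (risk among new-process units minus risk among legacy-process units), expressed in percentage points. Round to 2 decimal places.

RD ≈ 0.80

risk, new-process units = 1/50 = 0.02000
risk, legacy-process units = 3/250 = 0.01200
risk difference = 0.02000 − 0.01200 = 0.00800 → 0.80 percentage points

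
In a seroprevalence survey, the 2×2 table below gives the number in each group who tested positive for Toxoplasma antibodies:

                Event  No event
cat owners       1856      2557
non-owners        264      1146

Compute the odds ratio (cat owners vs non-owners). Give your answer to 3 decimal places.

odds, cat owners = 1856/2557 = 0.7259
odds, non-owners = 264/1146 = 0.2304
OR = 0.7259 / 0.2304 = 3.151

OR: 3.151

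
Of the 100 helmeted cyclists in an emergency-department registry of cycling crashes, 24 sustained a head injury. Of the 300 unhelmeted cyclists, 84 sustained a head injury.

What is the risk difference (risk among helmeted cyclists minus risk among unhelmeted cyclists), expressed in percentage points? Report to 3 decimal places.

-4.000

risk, helmeted cyclists = 24/100 = 0.2400
risk, unhelmeted cyclists = 84/300 = 0.2800
risk difference = 0.2400 − 0.2800 = -0.0400 → -4.000 percentage points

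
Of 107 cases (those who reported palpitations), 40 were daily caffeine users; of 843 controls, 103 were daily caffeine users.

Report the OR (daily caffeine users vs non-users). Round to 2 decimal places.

OR = (40 × 740) / (103 × 67) = 29600/6901 ≈ 4.29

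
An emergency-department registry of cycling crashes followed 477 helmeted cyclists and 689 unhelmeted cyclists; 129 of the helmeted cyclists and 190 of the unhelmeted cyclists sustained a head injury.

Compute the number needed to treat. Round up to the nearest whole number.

NNT = 188

risk, helmeted cyclists = 129/477 = 0.270440
risk, unhelmeted cyclists = 190/689 = 0.275762
absolute risk difference = 0.005322
1 / 0.005322 = 187.899 → round up → 188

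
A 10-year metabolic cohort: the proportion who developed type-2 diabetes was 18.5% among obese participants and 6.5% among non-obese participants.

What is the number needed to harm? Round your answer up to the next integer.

absolute risk difference = 0.120000
1 / 0.120000 = 8.333 → round up → 9

9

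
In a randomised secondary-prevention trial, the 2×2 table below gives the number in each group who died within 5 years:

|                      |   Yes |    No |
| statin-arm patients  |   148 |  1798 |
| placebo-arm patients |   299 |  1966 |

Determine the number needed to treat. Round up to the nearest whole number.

risk, statin-arm patients = 148/1946 = 0.076053
risk, placebo-arm patients = 299/2265 = 0.132009
absolute risk difference = 0.055955
1 / 0.055955 = 17.872 → round up → 18

NNT: 18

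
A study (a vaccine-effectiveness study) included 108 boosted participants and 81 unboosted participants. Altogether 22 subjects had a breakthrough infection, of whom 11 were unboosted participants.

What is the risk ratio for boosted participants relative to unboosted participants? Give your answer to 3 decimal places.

boosted participants with the outcome: 22 − 11 = 11
boosted participants without the outcome: 108 − 11 = 97
unboosted participants without the outcome: 81 − 11 = 70
risk, boosted participants = 11/108 = 0.1019
risk, unboosted participants = 11/81 = 0.1358
RR = 0.1019 / 0.1358 = 0.750

0.750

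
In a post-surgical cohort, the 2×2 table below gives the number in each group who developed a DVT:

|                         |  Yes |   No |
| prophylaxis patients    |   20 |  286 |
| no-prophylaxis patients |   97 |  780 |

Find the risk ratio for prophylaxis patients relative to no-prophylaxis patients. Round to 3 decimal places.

risk, prophylaxis patients = 20/306 = 0.0654
risk, no-prophylaxis patients = 97/877 = 0.1106
RR = 0.0654 / 0.1106 = 0.591

RR ≈ 0.591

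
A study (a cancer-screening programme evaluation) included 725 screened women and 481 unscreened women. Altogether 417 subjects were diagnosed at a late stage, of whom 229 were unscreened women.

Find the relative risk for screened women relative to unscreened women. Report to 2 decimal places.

0.54

screened women with the outcome: 417 − 229 = 188
screened women without the outcome: 725 − 188 = 537
unscreened women without the outcome: 481 − 229 = 252
risk, screened women = 188/725 = 0.2593
risk, unscreened women = 229/481 = 0.4761
RR = 0.2593 / 0.4761 = 0.54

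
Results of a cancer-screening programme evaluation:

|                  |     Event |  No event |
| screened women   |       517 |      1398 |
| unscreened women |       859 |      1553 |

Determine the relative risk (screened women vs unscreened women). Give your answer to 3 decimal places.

RR: 0.758

risk, screened women = 517/1915 = 0.2700
risk, unscreened women = 859/2412 = 0.3561
RR = 0.2700 / 0.3561 = 0.758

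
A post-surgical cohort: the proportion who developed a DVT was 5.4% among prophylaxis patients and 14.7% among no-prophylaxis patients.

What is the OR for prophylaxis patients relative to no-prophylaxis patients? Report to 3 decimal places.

odds, prophylaxis patients = 0.0540/0.9460 = 0.0571
odds, no-prophylaxis patients = 0.1470/0.8530 = 0.1723
OR = 0.0571 / 0.1723 = 0.331

OR = 0.331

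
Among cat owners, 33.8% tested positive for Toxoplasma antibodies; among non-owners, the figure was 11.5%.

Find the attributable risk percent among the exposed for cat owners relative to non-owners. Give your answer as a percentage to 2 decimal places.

AR% = (0.3380 − 0.1150) / 0.3380 = 0.6598 → 65.98%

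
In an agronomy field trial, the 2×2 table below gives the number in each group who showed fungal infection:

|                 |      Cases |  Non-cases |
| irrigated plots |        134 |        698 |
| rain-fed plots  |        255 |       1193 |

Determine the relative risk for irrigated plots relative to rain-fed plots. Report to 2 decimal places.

risk, irrigated plots = 134/832 = 0.1611
risk, rain-fed plots = 255/1448 = 0.1761
RR = 0.1611 / 0.1761 = 0.91

0.91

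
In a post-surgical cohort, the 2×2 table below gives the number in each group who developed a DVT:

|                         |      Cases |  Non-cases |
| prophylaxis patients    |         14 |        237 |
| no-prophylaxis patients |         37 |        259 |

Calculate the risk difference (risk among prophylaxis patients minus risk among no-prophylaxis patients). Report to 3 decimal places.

RD ≈ -0.069

risk, prophylaxis patients = 14/251 = 0.0558
risk, no-prophylaxis patients = 37/296 = 0.1250
risk difference = 0.0558 − 0.1250 = -0.069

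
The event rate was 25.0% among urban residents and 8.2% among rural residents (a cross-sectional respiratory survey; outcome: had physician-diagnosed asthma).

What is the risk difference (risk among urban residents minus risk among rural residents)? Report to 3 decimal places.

risk difference = 0.2500 − 0.0820 = 0.168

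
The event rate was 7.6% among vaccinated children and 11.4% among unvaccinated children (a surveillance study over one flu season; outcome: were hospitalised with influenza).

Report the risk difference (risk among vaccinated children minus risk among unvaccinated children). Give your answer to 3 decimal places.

risk difference = 0.0760 − 0.1140 = -0.038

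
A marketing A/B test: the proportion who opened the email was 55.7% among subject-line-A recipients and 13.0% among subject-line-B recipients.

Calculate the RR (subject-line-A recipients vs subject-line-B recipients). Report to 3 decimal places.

RR = 0.5570 / 0.1300 = 4.285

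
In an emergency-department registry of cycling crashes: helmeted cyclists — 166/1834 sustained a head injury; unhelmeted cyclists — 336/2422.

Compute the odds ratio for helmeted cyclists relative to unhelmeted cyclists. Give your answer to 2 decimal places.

0.62

odds, helmeted cyclists = 166/1668 = 0.0995
odds, unhelmeted cyclists = 336/2086 = 0.1611
OR = 0.0995 / 0.1611 = 0.62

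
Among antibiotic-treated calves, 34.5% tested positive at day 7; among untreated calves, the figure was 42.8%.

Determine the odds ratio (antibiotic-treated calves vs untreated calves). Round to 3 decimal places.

0.704

odds, antibiotic-treated calves = 0.3450/0.6550 = 0.5267
odds, untreated calves = 0.4280/0.5720 = 0.7483
OR = 0.5267 / 0.7483 = 0.704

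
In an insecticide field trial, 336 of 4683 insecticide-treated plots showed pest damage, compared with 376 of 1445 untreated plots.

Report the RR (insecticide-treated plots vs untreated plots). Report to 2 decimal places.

0.28

risk, insecticide-treated plots = 336/4683 = 0.0717
risk, untreated plots = 376/1445 = 0.2602
RR = 0.0717 / 0.2602 = 0.28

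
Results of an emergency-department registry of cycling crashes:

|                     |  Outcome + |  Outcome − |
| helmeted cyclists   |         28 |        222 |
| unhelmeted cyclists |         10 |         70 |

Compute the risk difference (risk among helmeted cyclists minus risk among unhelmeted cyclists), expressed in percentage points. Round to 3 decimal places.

-1.300

risk, helmeted cyclists = 28/250 = 0.1120
risk, unhelmeted cyclists = 10/80 = 0.1250
risk difference = 0.1120 − 0.1250 = -0.0130 → -1.300 percentage points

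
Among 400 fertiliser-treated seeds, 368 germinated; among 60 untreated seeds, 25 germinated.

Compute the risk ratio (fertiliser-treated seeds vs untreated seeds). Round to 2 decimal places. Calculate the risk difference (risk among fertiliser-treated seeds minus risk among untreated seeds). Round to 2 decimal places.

RR = 2.21; RD = 0.50

risk, fertiliser-treated seeds = 368/400 = 0.9200
risk, untreated seeds = 25/60 = 0.4167
RR = 0.9200 / 0.4167 = 2.21
risk difference = 0.9200 − 0.4167 = 0.50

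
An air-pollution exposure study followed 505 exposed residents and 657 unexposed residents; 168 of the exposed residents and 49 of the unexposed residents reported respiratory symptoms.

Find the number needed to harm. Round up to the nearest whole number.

4

risk, exposed residents = 168/505 = 0.332673
risk, unexposed residents = 49/657 = 0.074581
absolute risk difference = 0.258092
1 / 0.258092 = 3.875 → round up → 4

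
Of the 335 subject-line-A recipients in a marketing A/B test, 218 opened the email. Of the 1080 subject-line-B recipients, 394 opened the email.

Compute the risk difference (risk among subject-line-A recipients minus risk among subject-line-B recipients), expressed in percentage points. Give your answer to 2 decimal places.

RD = 28.59

risk, subject-line-A recipients = 218/335 = 0.6507
risk, subject-line-B recipients = 394/1080 = 0.3648
risk difference = 0.6507 − 0.3648 = 0.2859 → 28.59 percentage points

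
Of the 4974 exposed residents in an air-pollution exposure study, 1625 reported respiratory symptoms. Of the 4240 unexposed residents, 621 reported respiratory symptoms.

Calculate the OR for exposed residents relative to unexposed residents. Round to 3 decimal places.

OR = (1625 × 3619) / (3349 × 621) = 5880875/2079729 ≈ 2.828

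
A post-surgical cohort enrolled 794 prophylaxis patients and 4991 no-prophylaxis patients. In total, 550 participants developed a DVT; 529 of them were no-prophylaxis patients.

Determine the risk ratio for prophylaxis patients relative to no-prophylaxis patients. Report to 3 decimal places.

RR ≈ 0.250

prophylaxis patients with the outcome: 550 − 529 = 21
prophylaxis patients without the outcome: 794 − 21 = 773
no-prophylaxis patients without the outcome: 4991 − 529 = 4462
risk, prophylaxis patients = 21/794 = 0.02645
risk, no-prophylaxis patients = 529/4991 = 0.10599
RR = 0.02645 / 0.10599 = 0.250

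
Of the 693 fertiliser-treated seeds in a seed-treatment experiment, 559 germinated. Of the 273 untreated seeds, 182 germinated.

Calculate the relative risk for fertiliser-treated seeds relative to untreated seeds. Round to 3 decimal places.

1.210

risk, fertiliser-treated seeds = 559/693 = 0.8066
risk, untreated seeds = 182/273 = 0.6667
RR = 0.8066 / 0.6667 = 1.210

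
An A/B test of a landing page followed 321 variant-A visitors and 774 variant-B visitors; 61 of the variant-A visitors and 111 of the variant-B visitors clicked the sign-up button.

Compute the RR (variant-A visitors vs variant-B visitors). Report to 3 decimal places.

risk, variant-A visitors = 61/321 = 0.1900
risk, variant-B visitors = 111/774 = 0.1434
RR = 0.1900 / 0.1434 = 1.325

RR: 1.325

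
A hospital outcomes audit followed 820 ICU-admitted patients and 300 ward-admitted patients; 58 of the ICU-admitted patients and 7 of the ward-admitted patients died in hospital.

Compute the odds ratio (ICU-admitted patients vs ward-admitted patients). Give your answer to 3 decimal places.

odds, ICU-admitted patients = 58/762 = 0.07612
odds, ward-admitted patients = 7/293 = 0.02389
OR = 0.07612 / 0.02389 = 3.186

OR: 3.186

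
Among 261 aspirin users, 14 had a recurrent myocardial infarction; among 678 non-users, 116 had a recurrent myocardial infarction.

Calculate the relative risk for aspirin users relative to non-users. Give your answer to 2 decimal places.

risk, aspirin users = 14/261 = 0.0536
risk, non-users = 116/678 = 0.1711
RR = 0.0536 / 0.1711 = 0.31

0.31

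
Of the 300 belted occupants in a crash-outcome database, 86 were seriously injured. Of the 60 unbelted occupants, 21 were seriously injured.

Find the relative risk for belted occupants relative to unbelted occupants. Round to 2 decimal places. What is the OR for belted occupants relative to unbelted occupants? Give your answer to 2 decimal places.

RR = 0.82; OR = 0.75

risk, belted occupants = 86/300 = 0.2867
risk, unbelted occupants = 21/60 = 0.3500
RR = 0.2867 / 0.3500 = 0.82
odds, belted occupants = 86/214 = 0.4019
odds, unbelted occupants = 21/39 = 0.5385
OR = 0.4019 / 0.5385 = 0.75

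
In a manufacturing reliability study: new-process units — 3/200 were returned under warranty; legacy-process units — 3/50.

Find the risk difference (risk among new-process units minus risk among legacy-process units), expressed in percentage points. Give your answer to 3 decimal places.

risk, new-process units = 3/200 = 0.01500
risk, legacy-process units = 3/50 = 0.06000
risk difference = 0.01500 − 0.06000 = -0.04500 → -4.500 percentage points

RD: -4.500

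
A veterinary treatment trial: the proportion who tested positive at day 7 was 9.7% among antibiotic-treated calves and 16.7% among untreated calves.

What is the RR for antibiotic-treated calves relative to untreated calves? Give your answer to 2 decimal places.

RR = 0.0970 / 0.1670 = 0.58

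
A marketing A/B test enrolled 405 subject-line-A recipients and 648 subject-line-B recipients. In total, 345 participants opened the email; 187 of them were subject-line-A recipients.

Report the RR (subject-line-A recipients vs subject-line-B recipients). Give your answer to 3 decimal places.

subject-line-A recipients without the outcome: 405 − 187 = 218
subject-line-B recipients with the outcome: 345 − 187 = 158
subject-line-B recipients without the outcome: 648 − 158 = 490
risk, subject-line-A recipients = 187/405 = 0.4617
risk, subject-line-B recipients = 158/648 = 0.2438
RR = 0.4617 / 0.2438 = 1.894

RR = 1.894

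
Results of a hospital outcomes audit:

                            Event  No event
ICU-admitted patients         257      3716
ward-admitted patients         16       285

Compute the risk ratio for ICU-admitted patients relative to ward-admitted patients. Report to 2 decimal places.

1.22

risk, ICU-admitted patients = 257/3973 = 0.0647
risk, ward-admitted patients = 16/301 = 0.0532
RR = 0.0647 / 0.0532 = 1.22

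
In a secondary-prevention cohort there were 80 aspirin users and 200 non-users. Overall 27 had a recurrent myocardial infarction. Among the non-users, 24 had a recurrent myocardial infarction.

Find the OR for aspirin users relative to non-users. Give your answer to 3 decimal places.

aspirin users with the outcome: 27 − 24 = 3
aspirin users without the outcome: 80 − 3 = 77
non-users without the outcome: 200 − 24 = 176
odds, aspirin users = 3/77 = 0.03896
odds, non-users = 24/176 = 0.13636
OR = 0.03896 / 0.13636 = 0.286

0.286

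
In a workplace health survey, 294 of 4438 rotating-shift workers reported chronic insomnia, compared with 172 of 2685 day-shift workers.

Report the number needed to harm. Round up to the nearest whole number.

NNH = 458

risk, rotating-shift workers = 294/4438 = 0.066246
risk, day-shift workers = 172/2685 = 0.064060
absolute risk difference = 0.002186
1 / 0.002186 = 457.457 → round up → 458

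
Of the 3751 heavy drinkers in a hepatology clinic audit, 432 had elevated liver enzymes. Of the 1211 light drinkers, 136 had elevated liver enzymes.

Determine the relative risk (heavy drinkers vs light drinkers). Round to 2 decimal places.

RR = 1.03

risk, heavy drinkers = 432/3751 = 0.1152
risk, light drinkers = 136/1211 = 0.1123
RR = 0.1152 / 0.1123 = 1.03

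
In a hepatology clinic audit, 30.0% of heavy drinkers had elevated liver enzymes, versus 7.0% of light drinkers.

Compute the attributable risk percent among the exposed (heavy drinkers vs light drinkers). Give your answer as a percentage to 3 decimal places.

AR% = (0.3000 − 0.0700) / 0.3000 = 0.7667 → 76.667%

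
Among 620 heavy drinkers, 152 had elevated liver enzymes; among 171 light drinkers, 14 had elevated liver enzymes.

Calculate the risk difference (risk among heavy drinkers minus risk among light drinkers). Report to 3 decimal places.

RD: 0.163

risk, heavy drinkers = 152/620 = 0.2452
risk, light drinkers = 14/171 = 0.0819
risk difference = 0.2452 − 0.0819 = 0.163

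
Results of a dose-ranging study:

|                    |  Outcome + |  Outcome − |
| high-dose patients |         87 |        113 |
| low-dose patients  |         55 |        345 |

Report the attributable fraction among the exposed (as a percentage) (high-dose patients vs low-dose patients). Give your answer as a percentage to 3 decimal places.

risk, high-dose patients = 87/200 = 0.4350
risk, low-dose patients = 55/400 = 0.1375
AR% = (0.4350 − 0.1375) / 0.4350 = 0.6839 → 68.391%

AR% = 68.391%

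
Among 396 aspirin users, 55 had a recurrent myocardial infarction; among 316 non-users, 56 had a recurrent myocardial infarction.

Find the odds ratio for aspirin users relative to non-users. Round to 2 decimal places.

OR = 0.75

odds, aspirin users = 55/341 = 0.1613
odds, non-users = 56/260 = 0.2154
OR = 0.1613 / 0.2154 = 0.75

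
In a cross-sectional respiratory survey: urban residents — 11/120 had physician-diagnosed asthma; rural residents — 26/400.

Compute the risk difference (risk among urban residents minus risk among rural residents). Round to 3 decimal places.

risk, urban residents = 11/120 = 0.0917
risk, rural residents = 26/400 = 0.0650
risk difference = 0.0917 − 0.0650 = 0.027

RD = 0.027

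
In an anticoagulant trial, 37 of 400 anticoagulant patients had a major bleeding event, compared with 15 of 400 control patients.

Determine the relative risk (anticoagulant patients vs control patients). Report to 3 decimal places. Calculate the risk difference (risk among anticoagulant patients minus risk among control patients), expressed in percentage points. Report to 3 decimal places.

RR = 2.467; RD = 5.500

risk, anticoagulant patients = 37/400 = 0.09250
risk, control patients = 15/400 = 0.03750
RR = 0.09250 / 0.03750 = 2.467
risk difference = 0.09250 − 0.03750 = 0.05500 → 5.500 percentage points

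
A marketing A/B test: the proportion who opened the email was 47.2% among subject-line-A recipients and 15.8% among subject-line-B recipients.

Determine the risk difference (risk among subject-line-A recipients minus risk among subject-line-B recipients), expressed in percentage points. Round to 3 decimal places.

RD = 31.400

risk difference = 0.4720 − 0.1580 = 0.3140 → 31.400 percentage points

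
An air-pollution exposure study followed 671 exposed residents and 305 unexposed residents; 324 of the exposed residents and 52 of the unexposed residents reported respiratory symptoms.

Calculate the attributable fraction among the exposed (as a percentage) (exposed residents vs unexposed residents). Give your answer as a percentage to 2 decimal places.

risk, exposed residents = 324/671 = 0.4829
risk, unexposed residents = 52/305 = 0.1705
AR% = (0.4829 − 0.1705) / 0.4829 = 0.6469 → 64.69%

AR%: 64.69%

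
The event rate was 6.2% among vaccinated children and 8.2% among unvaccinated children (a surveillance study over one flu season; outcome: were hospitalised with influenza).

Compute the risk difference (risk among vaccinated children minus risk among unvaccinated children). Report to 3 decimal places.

risk difference = 0.0620 − 0.0820 = -0.020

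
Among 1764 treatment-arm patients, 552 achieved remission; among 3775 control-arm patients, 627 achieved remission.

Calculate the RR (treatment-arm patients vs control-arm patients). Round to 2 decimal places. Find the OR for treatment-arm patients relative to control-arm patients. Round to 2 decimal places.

risk, treatment-arm patients = 552/1764 = 0.3129
risk, control-arm patients = 627/3775 = 0.1661
RR = 0.3129 / 0.1661 = 1.88
odds, treatment-arm patients = 552/1212 = 0.4554
odds, control-arm patients = 627/3148 = 0.1992
OR = 0.4554 / 0.1992 = 2.29

RR = 1.88; OR = 2.29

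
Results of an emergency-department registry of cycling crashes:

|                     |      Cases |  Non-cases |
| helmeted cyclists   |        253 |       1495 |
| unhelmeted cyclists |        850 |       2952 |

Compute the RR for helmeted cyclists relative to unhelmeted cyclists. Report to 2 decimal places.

0.65

risk, helmeted cyclists = 253/1748 = 0.1447
risk, unhelmeted cyclists = 850/3802 = 0.2236
RR = 0.1447 / 0.2236 = 0.65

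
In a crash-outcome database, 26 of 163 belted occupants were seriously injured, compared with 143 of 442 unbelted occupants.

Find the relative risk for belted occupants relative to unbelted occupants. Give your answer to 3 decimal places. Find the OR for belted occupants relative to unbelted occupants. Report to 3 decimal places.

risk, belted occupants = 26/163 = 0.1595
risk, unbelted occupants = 143/442 = 0.3235
RR = 0.1595 / 0.3235 = 0.493
OR = (26 × 299) / (137 × 143) = 7774/19591 ≈ 0.397

RR = 0.493; OR = 0.397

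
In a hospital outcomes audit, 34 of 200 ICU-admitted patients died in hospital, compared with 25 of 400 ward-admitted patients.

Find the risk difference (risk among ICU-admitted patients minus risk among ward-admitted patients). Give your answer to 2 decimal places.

risk, ICU-admitted patients = 34/200 = 0.1700
risk, ward-admitted patients = 25/400 = 0.0625
risk difference = 0.1700 − 0.0625 = 0.11

RD: 0.11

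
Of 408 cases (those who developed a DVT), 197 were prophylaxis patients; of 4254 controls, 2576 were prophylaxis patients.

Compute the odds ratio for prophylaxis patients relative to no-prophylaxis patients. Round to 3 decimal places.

OR = (197 × 1678) / (2576 × 211) = 330566/543536 ≈ 0.608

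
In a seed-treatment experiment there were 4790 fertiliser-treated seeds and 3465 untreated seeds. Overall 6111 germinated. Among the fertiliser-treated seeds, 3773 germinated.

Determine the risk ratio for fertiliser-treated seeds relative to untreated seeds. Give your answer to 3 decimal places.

fertiliser-treated seeds without the outcome: 4790 − 3773 = 1017
untreated seeds with the outcome: 6111 − 3773 = 2338
untreated seeds without the outcome: 3465 − 2338 = 1127
risk, fertiliser-treated seeds = 3773/4790 = 0.7877
risk, untreated seeds = 2338/3465 = 0.6747
RR = 0.7877 / 0.6747 = 1.167

1.167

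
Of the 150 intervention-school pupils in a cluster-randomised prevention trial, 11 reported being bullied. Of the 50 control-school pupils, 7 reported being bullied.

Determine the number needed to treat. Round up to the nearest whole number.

risk, intervention-school pupils = 11/150 = 0.073333
risk, control-school pupils = 7/50 = 0.140000
absolute risk difference = 0.066667
1 / 0.066667 = 15.000 → round up → 15

NNT = 15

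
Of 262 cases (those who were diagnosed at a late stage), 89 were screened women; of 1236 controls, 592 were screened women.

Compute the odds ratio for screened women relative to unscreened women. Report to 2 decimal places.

OR ≈ 0.56

odds, screened women = 89/592 = 0.1503
odds, unscreened women = 173/644 = 0.2686
OR = 0.1503 / 0.2686 = 0.56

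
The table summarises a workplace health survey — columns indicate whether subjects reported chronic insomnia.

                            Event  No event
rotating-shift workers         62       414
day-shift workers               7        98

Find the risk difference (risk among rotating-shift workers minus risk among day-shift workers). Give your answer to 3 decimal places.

risk, rotating-shift workers = 62/476 = 0.1303
risk, day-shift workers = 7/105 = 0.0667
risk difference = 0.1303 − 0.0667 = 0.064

0.064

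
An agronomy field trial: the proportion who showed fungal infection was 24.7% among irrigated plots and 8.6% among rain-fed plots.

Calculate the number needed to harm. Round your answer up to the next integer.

absolute risk difference = 0.161000
1 / 0.161000 = 6.211 → round up → 7

NNH ≈ 7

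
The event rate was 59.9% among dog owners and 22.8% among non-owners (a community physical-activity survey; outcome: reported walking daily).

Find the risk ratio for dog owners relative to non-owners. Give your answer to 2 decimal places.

RR = 0.5990 / 0.2280 = 2.63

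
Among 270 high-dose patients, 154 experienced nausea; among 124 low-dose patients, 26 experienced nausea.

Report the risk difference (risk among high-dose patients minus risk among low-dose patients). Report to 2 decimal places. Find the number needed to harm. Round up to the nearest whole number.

risk, high-dose patients = 154/270 = 0.5704
risk, low-dose patients = 26/124 = 0.2097
risk difference = 0.5704 − 0.2097 = 0.36
absolute risk difference = 0.360693
1 / 0.360693 = 2.772 → round up → 3

RD = 0.36; NNH = 3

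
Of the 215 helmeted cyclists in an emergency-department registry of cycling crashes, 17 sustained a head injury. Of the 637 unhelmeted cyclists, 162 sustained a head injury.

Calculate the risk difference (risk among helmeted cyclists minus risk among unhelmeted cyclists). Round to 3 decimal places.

risk, helmeted cyclists = 17/215 = 0.0791
risk, unhelmeted cyclists = 162/637 = 0.2543
risk difference = 0.0791 − 0.2543 = -0.175

RD ≈ -0.175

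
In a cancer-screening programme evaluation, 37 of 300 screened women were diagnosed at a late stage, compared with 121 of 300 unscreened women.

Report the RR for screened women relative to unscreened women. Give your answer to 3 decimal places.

risk, screened women = 37/300 = 0.1233
risk, unscreened women = 121/300 = 0.4033
RR = 0.1233 / 0.4033 = 0.306

0.306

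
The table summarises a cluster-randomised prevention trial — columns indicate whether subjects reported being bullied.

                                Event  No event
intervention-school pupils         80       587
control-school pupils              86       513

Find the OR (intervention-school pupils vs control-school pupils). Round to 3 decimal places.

OR = (80 × 513) / (587 × 86) = 41040/50482 ≈ 0.813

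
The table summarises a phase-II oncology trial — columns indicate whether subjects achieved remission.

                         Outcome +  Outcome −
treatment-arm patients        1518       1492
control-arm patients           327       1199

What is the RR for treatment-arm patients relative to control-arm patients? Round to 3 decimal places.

RR = 2.353

risk, treatment-arm patients = 1518/3010 = 0.5043
risk, control-arm patients = 327/1526 = 0.2143
RR = 0.5043 / 0.2143 = 2.353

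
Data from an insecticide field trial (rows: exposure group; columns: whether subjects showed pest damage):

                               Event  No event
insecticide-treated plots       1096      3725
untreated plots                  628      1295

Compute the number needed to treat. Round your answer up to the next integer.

NNT ≈ 11

risk, insecticide-treated plots = 1096/4821 = 0.227339
risk, untreated plots = 628/1923 = 0.326573
absolute risk difference = 0.099234
1 / 0.099234 = 10.077 → round up → 11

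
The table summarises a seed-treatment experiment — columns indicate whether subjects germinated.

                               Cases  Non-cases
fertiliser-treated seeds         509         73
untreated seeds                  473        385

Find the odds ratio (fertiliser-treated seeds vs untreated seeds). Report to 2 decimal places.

odds, fertiliser-treated seeds = 509/73 = 6.9726
odds, untreated seeds = 473/385 = 1.2286
OR = 6.9726 / 1.2286 = 5.68

5.68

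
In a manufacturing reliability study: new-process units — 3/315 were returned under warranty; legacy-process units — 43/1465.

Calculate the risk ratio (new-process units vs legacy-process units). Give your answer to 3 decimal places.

RR ≈ 0.324

risk, new-process units = 3/315 = 0.00952
risk, legacy-process units = 43/1465 = 0.02935
RR = 0.00952 / 0.02935 = 0.324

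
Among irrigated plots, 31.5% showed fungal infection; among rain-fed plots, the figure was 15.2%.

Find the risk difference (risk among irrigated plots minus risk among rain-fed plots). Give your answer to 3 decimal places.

risk difference = 0.3150 − 0.1520 = 0.163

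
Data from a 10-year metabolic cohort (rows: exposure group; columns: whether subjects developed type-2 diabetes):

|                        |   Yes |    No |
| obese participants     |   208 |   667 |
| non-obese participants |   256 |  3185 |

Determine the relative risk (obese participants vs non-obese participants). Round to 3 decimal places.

3.195

risk, obese participants = 208/875 = 0.2377
risk, non-obese participants = 256/3441 = 0.0744
RR = 0.2377 / 0.0744 = 3.195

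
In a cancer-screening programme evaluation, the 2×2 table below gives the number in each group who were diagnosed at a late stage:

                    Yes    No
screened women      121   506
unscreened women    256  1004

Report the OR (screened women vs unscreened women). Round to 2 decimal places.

odds, screened women = 121/506 = 0.2391
odds, unscreened women = 256/1004 = 0.2550
OR = 0.2391 / 0.2550 = 0.94

OR ≈ 0.94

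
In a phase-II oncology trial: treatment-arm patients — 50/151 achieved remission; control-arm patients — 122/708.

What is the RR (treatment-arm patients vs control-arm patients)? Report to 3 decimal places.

risk, treatment-arm patients = 50/151 = 0.3311
risk, control-arm patients = 122/708 = 0.1723
RR = 0.3311 / 0.1723 = 1.922

RR: 1.922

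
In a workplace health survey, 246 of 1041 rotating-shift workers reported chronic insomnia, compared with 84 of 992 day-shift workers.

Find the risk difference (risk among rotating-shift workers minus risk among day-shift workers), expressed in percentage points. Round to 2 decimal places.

risk, rotating-shift workers = 246/1041 = 0.2363
risk, day-shift workers = 84/992 = 0.0847
risk difference = 0.2363 − 0.0847 = 0.1516 → 15.16 percentage points

RD: 15.16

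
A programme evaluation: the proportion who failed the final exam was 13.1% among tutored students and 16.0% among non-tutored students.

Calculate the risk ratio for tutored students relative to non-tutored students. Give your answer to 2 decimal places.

RR = 0.1310 / 0.1600 = 0.82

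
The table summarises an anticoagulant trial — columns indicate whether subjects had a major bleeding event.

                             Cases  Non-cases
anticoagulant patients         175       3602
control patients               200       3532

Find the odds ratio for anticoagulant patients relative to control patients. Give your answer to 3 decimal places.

OR = (175 × 3532) / (3602 × 200) = 618100/720400 ≈ 0.858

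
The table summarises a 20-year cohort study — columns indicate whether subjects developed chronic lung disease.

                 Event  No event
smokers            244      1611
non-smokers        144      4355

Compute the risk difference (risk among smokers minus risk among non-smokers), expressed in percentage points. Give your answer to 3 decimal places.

9.953

risk, smokers = 244/1855 = 0.13154
risk, non-smokers = 144/4499 = 0.03201
risk difference = 0.13154 − 0.03201 = 0.09953 → 9.953 percentage points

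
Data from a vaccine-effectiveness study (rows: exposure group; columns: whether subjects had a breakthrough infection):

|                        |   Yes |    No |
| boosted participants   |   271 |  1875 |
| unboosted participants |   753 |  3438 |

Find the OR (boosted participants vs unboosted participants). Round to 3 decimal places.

0.660

odds, boosted participants = 271/1875 = 0.1445
odds, unboosted participants = 753/3438 = 0.2190
OR = 0.1445 / 0.2190 = 0.660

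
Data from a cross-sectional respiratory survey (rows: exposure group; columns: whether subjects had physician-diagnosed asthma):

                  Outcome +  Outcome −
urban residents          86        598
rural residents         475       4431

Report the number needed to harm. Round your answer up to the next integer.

35

risk, urban residents = 86/684 = 0.125731
risk, rural residents = 475/4906 = 0.096820
absolute risk difference = 0.028911
1 / 0.028911 = 34.589 → round up → 35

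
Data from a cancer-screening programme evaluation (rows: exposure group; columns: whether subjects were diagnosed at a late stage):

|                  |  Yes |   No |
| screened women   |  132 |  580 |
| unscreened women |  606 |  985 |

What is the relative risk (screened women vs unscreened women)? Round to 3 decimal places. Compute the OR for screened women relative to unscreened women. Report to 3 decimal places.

risk, screened women = 132/712 = 0.1854
risk, unscreened women = 606/1591 = 0.3809
RR = 0.1854 / 0.3809 = 0.487
OR = (132 × 985) / (580 × 606) = 130020/351480 ≈ 0.370

RR = 0.487; OR = 0.370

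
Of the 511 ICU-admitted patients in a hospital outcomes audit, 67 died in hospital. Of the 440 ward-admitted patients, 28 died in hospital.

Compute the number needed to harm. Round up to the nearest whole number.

NNH = 15

risk, ICU-admitted patients = 67/511 = 0.131115
risk, ward-admitted patients = 28/440 = 0.063636
absolute risk difference = 0.067479
1 / 0.067479 = 14.819 → round up → 15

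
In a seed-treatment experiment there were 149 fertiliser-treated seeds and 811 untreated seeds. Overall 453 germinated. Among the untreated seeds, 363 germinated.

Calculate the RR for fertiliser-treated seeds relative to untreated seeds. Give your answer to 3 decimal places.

fertiliser-treated seeds with the outcome: 453 − 363 = 90
fertiliser-treated seeds without the outcome: 149 − 90 = 59
untreated seeds without the outcome: 811 − 363 = 448
risk, fertiliser-treated seeds = 90/149 = 0.6040
risk, untreated seeds = 363/811 = 0.4476
RR = 0.6040 / 0.4476 = 1.349

RR ≈ 1.349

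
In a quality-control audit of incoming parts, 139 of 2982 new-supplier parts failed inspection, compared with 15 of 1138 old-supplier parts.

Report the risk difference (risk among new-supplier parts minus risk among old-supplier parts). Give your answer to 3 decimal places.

risk, new-supplier parts = 139/2982 = 0.04661
risk, old-supplier parts = 15/1138 = 0.01318
risk difference = 0.04661 − 0.01318 = 0.033

RD: 0.033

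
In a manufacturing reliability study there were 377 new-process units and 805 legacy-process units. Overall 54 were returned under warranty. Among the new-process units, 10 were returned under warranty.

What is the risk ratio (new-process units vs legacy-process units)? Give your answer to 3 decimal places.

new-process units without the outcome: 377 − 10 = 367
legacy-process units with the outcome: 54 − 10 = 44
legacy-process units without the outcome: 805 − 44 = 761
risk, new-process units = 10/377 = 0.02653
risk, legacy-process units = 44/805 = 0.05466
RR = 0.02653 / 0.05466 = 0.485

RR: 0.485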